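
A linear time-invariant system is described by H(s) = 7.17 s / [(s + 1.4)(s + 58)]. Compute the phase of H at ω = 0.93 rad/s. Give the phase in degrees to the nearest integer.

∠(j0.93) = 90.00°
∠(j0.93 + 1.4) = arctan(0.93/1.4) = 33.60°
∠(j0.93 + 58) = arctan(0.93/58) = 0.92°
∠H(j0.93) = 90.00° − (33.60° + 0.92°) = 55.49°

55 deg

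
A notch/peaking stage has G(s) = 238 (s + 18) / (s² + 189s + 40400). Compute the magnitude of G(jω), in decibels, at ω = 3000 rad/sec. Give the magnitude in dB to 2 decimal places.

|j3000 + 18| = √(3000² + 18²) = 3000
|(j3000)² + 189(j3000) + 40400| = |-8.9596e+06 + j5.67e+05| = 8.978e+06
|G(j3000)| = 238 × 3000 / 8.978e+06 = 0.079533
20 log₁₀(0.079533) = -21.989 dB

-21.99 dB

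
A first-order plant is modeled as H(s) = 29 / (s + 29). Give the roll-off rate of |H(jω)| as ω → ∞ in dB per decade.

-20 dB/decade

With 0 zeros and 1 pole, the high-frequency asymptotic slope is 20 × (0 − 1) = -20 dB/decade.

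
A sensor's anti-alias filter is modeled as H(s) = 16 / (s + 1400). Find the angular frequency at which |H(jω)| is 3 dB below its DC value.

For a single-pole low-pass, the −3 dB point is at the pole: ω = 1400 rad/s.

1400 rad/s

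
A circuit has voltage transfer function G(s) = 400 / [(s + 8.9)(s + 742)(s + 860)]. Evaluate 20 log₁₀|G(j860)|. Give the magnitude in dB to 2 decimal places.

|j860 + 8.9| = √(860² + 8.9²) = 860
|j860 + 742| = √(860² + 742²) = 1136
|j860 + 860| = √(860² + 860²) = 1216
|G(j860)| = 400 / (860 × 1136 × 1216) = 3.3667e-07
20 log₁₀(3.3667e-07) = -129.456 dB

-129.46 dB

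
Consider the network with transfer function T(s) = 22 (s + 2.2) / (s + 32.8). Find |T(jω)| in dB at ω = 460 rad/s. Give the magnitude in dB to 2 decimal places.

|j460 + 2.2| = √(460² + 2.2²) = 460
|j460 + 32.8| = √(460² + 32.8²) = 461.2
|T(j460)| = 22 × 460 / 461.2 = 21.945
20 log₁₀(21.945) = 26.827 dB

26.83 dB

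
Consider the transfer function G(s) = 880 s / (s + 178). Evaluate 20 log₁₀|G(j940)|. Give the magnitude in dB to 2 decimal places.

58.74 dB

|j940| = 940
|j940 + 178| = √(940² + 178²) = 956.7
|G(j940)| = 880 × 940 / 956.7 = 864.63
20 log₁₀(864.63) = 58.737 dB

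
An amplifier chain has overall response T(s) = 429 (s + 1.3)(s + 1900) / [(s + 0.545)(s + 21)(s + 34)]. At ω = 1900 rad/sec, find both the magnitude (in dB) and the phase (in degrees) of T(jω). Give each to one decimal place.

|j1900 + 1.3| = √(1900² + 1.3²) = 1900
|j1900 + 1900| = √(1900² + 1900²) = 2687
|j1900 + 0.545| = √(1900² + 0.545²) = 1900
|j1900 + 21| = √(1900² + 21²) = 1900
|j1900 + 34| = √(1900² + 34²) = 1900
|T(j1900)| = 429 × 1900 × 2687 / (1900 × 1900 × 1900) = 0.31924
20 log₁₀(0.31924) = -9.92 dB
∠(j1900 + 1.3) = arctan(1900/1.3) = 89.96°
∠(j1900 + 1900) = arctan(1900/1900) = 45.00°
∠(j1900 + 0.545) = arctan(1900/0.545) = 89.98°
∠(j1900 + 21) = arctan(1900/21) = 89.37°
∠(j1900 + 34) = arctan(1900/34) = 88.97°
∠T(j1900) = 89.96° + 45.00° − (89.98° + 89.37° + 88.97°) = -133.36°

|T| = -9.9 dB, ∠T = -133.4°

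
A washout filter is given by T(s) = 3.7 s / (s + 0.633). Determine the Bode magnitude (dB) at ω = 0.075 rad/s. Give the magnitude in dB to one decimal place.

|j0.075| = 0.075
|j0.075 + 0.633| = √(0.075² + 0.633²) = 0.6374
|T(j0.075)| = 3.7 × 0.075 / 0.6374 = 0.43534
20 log₁₀(0.43534) = -7.22 dB

-7.2 dB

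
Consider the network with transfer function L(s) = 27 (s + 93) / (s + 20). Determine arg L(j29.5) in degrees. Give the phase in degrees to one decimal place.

∠(j29.5 + 93) = arctan(29.5/93) = 17.60°
∠(j29.5 + 20) = arctan(29.5/20) = 55.86°
∠L(j29.5) = 17.60° − 55.86° = -38.26°

-38.3 deg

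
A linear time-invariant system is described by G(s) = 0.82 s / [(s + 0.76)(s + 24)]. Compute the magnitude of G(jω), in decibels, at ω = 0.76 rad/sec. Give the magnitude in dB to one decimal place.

|j0.76| = 0.76
|j0.76 + 0.76| = √(0.76² + 0.76²) = 1.075
|j0.76 + 24| = √(0.76² + 24²) = 24.01
|G(j0.76)| = 0.82 × 0.76 / (1.075 × 24.01) = 0.024147
20 log₁₀(0.024147) = -32.34 dB

-32.3 dB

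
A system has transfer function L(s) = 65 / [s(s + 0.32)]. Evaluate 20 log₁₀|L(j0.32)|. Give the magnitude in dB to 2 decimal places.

|j0.32 + 0.32| = √(0.32² + 0.32²) = 0.4525
|j0.32| = 0.32
|L(j0.32)| = 65 / (0.4525 × 0.32) = 448.85
20 log₁₀(448.85) = 53.042 dB

53.04 dB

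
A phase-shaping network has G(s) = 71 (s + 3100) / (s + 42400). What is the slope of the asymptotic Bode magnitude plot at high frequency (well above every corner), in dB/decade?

With 1 zero and 1 pole, the high-frequency asymptotic slope is 20 × (1 − 1) = 0 dB/decade.

0 dB/decade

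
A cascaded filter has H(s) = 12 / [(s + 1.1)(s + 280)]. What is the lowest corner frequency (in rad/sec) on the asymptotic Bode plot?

Break frequencies occur at each pole and zero magnitude: 1.1 rad/sec, 280 rad/sec.
The lowest is 1.1 rad/sec.

1.1 rad/sec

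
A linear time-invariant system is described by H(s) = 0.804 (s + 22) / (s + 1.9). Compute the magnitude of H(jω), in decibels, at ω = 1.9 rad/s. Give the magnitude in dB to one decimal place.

16.4 dB

|j1.9 + 22| = √(1.9² + 22²) = 22.08
|j1.9 + 1.9| = √(1.9² + 1.9²) = 2.687
|H(j1.9)| = 0.804 × 22.08 / 2.687 = 6.6073
20 log₁₀(6.6073) = 16.40 dB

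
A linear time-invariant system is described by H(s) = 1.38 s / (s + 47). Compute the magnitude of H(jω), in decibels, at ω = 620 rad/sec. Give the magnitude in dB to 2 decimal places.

|j620| = 620
|j620 + 47| = √(620² + 47²) = 621.8
|H(j620)| = 1.38 × 620 / 621.8 = 1.3761
20 log₁₀(1.3761) = 2.773 dB

2.77 dB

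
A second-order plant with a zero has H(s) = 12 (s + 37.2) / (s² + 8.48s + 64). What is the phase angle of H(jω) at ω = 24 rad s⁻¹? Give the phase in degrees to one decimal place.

-125.5°

∠(j24 + 37.2) = arctan(24/37.2) = 32.83°
∠[(j24)² + 8.48(j24) + 64] = ∠[-512 + j203.52] = 158.32°
∠H(j24) = 32.83° − 158.32° = -125.49°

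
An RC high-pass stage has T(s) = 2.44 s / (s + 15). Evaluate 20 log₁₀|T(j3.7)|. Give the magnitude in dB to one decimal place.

-4.7 dB

|j3.7| = 3.7
|j3.7 + 15| = √(3.7² + 15²) = 15.45
|T(j3.7)| = 2.44 × 3.7 / 15.45 = 0.58435
20 log₁₀(0.58435) = -4.67 dB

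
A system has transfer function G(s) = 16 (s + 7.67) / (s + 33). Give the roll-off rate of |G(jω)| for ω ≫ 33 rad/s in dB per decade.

0 dB/decade

With 1 zero and 1 pole, the high-frequency asymptotic slope is 20 × (1 − 1) = 0 dB/decade.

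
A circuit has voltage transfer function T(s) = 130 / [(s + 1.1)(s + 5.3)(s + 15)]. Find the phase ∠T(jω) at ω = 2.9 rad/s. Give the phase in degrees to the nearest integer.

-109 deg

∠(j2.9 + 1.1) = arctan(2.9/1.1) = 69.23°
∠(j2.9 + 5.3) = arctan(2.9/5.3) = 28.69°
∠(j2.9 + 15) = arctan(2.9/15) = 10.94°
∠T(j2.9) = − (69.23° + 28.69° + 10.94°) = -108.86°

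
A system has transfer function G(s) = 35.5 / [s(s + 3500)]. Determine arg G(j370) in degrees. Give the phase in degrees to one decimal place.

∠(j370 + 3500) = arctan(370/3500) = 6.03°
∠(j370) = 90.00°
∠G(j370) = − (6.03° + 90.00°) = -96.03°

-96.0°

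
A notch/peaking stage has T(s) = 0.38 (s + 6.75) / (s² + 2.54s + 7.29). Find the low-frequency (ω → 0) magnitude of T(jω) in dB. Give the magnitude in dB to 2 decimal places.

T(0) = 0.38 × 6.75 / 7.29 = 0.35185
20 log₁₀(0.35185) = -9.073 dB

-9.07 dB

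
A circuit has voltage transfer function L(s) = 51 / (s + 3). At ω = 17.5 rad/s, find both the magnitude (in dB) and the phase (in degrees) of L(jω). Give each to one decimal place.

|L| = 9.2 dB, ∠L = -80.3°

|j17.5 + 3| = √(17.5² + 3²) = 17.76
|L(j17.5)| = 51 / 17.76 = 2.8724
20 log₁₀(2.8724) = 9.16 dB
∠(j17.5 + 3) = arctan(17.5/3) = 80.27°
∠L(j17.5) = −80.27° = -80.27°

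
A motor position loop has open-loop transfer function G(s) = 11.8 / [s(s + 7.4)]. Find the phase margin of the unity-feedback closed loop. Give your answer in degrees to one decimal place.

Gain crossover: |G(jω)| = 1 at ω ≈ 1.56 rad s⁻¹.
∠G(j1.56) = −90° − arctan(1.56/7.4) ≈ -101.91°
PM = 180° + (-101.91°) = 78.09°

78.1 deg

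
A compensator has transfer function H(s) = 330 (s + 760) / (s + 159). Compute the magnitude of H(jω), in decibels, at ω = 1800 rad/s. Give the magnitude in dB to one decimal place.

51.0 dB

|j1800 + 760| = √(1800² + 760²) = 1954
|j1800 + 159| = √(1800² + 159²) = 1807
|H(j1800)| = 330 × 1954 / 1807 = 356.82
20 log₁₀(356.82) = 51.05 dB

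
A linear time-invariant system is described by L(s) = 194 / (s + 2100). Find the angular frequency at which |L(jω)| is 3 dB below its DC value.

2100 rad/s

For a single-pole low-pass, the −3 dB point is at the pole: ω = 2100 rad/s.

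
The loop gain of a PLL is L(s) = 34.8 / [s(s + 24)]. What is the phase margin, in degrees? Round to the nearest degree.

87 deg

Gain crossover: |L(jω)| = 1 at ω ≈ 1.45 rad/sec.
∠L(j1.45) = −90° − arctan(1.45/24) ≈ -93.45°
PM = 180° + (-93.45°) = 86.55°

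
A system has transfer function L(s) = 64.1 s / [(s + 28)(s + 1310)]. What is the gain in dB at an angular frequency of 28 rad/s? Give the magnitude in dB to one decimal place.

|j28| = 28
|j28 + 28| = √(28² + 28²) = 39.6
|j28 + 1310| = √(28² + 1310²) = 1310
|L(j28)| = 64.1 × 28 / (39.6 × 1310) = 0.034592
20 log₁₀(0.034592) = -29.22 dB

-29.2 dB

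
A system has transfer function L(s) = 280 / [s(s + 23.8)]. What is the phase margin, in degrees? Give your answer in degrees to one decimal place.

Gain crossover: |L(jω)| = 1 at ω ≈ 10.7 rad/s.
∠L(j10.7) = −90° − arctan(10.7/23.8) ≈ -114.26°
PM = 180° + (-114.26°) = 65.74°

65.7°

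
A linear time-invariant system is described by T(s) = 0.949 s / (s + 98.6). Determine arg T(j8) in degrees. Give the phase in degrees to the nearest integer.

∠(j8) = 90.00°
∠(j8 + 98.6) = arctan(8/98.6) = 4.64°
∠T(j8) = 90.00° − 4.64° = 85.36°

85°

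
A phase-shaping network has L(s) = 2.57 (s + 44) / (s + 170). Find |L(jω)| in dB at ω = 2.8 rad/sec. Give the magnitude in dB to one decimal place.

|j2.8 + 44| = √(2.8² + 44²) = 44.09
|j2.8 + 170| = √(2.8² + 170²) = 170
|L(j2.8)| = 2.57 × 44.09 / 170 = 0.66643
20 log₁₀(0.66643) = -3.52 dB

-3.5 dB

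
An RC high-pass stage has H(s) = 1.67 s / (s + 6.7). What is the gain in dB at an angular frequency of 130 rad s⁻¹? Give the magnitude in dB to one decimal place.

|j130| = 130
|j130 + 6.7| = √(130² + 6.7²) = 130.2
|H(j130)| = 1.67 × 130 / 130.2 = 1.6678
20 log₁₀(1.6678) = 4.44 dB

4.4 dB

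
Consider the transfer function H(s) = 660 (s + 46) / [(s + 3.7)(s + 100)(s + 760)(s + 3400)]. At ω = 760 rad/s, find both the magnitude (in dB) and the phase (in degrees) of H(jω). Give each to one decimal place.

|j760 + 46| = √(760² + 46²) = 761.4
|j760 + 3.7| = √(760² + 3.7²) = 760
|j760 + 100| = √(760² + 100²) = 766.6
|j760 + 760| = √(760² + 760²) = 1075
|j760 + 3400| = √(760² + 3400²) = 3484
|H(j760)| = 660 × 761.4 / (760 × 766.6 × 1075 × 3484) = 2.3035e-07
20 log₁₀(2.3035e-07) = -132.75 dB
∠(j760 + 46) = arctan(760/46) = 86.54°
∠(j760 + 3.7) = arctan(760/3.7) = 89.72°
∠(j760 + 100) = arctan(760/100) = 82.50°
∠(j760 + 760) = arctan(760/760) = 45.00°
∠(j760 + 3400) = arctan(760/3400) = 12.60°
∠H(j760) = 86.54° − (89.72° + 82.50° + 45.00° + 12.60°) = -143.29°

|H| = -132.8 dB, ∠H = -143.3°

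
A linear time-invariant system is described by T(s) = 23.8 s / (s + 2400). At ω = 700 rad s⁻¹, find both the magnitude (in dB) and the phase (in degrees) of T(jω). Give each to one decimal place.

|j700| = 700
|j700 + 2400| = √(700² + 2400²) = 2500
|T(j700)| = 23.8 × 700 / 2500 = 6.664
20 log₁₀(6.664) = 16.47 dB
∠(j700) = 90.00°
∠(j700 + 2400) = arctan(700/2400) = 16.26°
∠T(j700) = 90.00° − 16.26° = 73.74°

|T| = 16.5 dB, ∠T = 73.7°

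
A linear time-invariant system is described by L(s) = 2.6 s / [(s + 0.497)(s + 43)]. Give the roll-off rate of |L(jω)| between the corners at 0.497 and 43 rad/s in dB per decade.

In this band the factors already past their corner are: 1 differentiator zero, pole at 0.497; net slope = 0 dB/decade.

0 dB/decade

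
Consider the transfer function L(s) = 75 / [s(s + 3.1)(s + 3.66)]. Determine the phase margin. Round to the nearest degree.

1°

Gain crossover: |L(jω)| = 1 at ω ≈ 3.33 rad/s.
∠L(j3.33) = −90° − arctan(3.33/3.1) − arctan(3.33/3.66) ≈ -179.36°
PM = 180° + (-179.36°) = 0.64°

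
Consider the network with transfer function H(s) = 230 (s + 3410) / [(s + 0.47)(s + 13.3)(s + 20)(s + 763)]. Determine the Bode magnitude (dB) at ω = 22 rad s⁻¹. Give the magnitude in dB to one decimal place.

-24.3 dB

|j22 + 3410| = √(22² + 3410²) = 3410
|j22 + 0.47| = √(22² + 0.47²) = 22.01
|j22 + 13.3| = √(22² + 13.3²) = 25.71
|j22 + 20| = √(22² + 20²) = 29.73
|j22 + 763| = √(22² + 763²) = 763.3
|H(j22)| = 230 × 3410 / (22.01 × 25.71 × 29.73 × 763.3) = 0.061091
20 log₁₀(0.061091) = -24.28 dB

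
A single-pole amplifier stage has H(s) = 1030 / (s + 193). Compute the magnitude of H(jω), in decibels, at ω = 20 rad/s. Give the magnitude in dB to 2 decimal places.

|j20 + 193| = √(20² + 193²) = 194
|H(j20)| = 1030 / 194 = 5.3084
20 log₁₀(5.3084) = 14.499 dB

14.50 dB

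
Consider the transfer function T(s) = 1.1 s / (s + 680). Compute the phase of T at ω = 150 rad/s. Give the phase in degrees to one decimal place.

77.6 deg

∠(j150) = 90.00°
∠(j150 + 680) = arctan(150/680) = 12.44°
∠T(j150) = 90.00° − 12.44° = 77.56°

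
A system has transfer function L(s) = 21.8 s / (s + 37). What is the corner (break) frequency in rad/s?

The single real pole at s = −37 gives a corner at ω = 37 rad/s.

37 rad/s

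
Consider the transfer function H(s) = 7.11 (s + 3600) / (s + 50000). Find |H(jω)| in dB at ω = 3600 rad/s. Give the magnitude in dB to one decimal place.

|j3600 + 3600| = √(3600² + 3600²) = 5091
|j3600 + 50000| = √(3600² + 50000²) = 5.013e+04
|H(j3600)| = 7.11 × 5091 / 5.013e+04 = 0.72209
20 log₁₀(0.72209) = -2.83 dB

-2.8 dB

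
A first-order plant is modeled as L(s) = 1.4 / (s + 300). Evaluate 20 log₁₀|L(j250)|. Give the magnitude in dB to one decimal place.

|j250 + 300| = √(250² + 300²) = 390.5
|L(j250)| = 1.4 / 390.5 = 0.003585
20 log₁₀(0.003585) = -48.91 dB

-48.9 dB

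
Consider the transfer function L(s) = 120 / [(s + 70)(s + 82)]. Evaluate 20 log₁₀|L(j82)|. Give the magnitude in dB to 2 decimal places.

-40.36 dB

|j82 + 70| = √(82² + 70²) = 107.8
|j82 + 82| = √(82² + 82²) = 116
|L(j82)| = 120 / (107.8 × 116) = 0.0095979
20 log₁₀(0.0095979) = -40.357 dB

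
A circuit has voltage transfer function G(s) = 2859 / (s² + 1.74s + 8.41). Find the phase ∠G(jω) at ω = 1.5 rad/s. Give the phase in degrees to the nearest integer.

-23°

∠[(j1.5)² + 1.74(j1.5) + 8.41] = ∠[6.16 + j2.61] = 22.96°
∠G(j1.5) = −22.96° = -22.96°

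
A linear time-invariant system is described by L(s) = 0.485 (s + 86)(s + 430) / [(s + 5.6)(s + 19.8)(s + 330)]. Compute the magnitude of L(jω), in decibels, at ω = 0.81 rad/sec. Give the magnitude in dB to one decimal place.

-6.3 dB

|j0.81 + 86| = √(0.81² + 86²) = 86
|j0.81 + 430| = √(0.81² + 430²) = 430
|j0.81 + 5.6| = √(0.81² + 5.6²) = 5.658
|j0.81 + 19.8| = √(0.81² + 19.8²) = 19.82
|j0.81 + 330| = √(0.81² + 330²) = 330
|L(j0.81)| = 0.485 × 86 × 430 / (5.658 × 19.82 × 330) = 0.48473
20 log₁₀(0.48473) = -6.29 dB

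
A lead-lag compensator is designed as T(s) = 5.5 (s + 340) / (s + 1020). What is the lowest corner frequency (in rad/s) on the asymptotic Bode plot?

340 rad/s

Break frequencies occur at each pole and zero magnitude: 340 rad/s, 1020 rad/s.
The lowest is 340 rad/s.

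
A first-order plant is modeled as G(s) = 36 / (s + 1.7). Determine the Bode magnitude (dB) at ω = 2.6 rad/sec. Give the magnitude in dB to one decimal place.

|j2.6 + 1.7| = √(2.6² + 1.7²) = 3.106
|G(j2.6)| = 36 / 3.106 = 11.589
20 log₁₀(11.589) = 21.28 dB

21.3 dB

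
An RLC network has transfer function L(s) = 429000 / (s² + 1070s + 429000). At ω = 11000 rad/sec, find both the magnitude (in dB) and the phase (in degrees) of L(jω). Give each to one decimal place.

|(j11000)² + 1070(j11000) + 429000| = |-1.2057e+08 + j1.177e+07| = 1.211e+08
|L(j11000)| = 429000 / 1.211e+08 = 0.0035412
20 log₁₀(0.0035412) = -49.02 dB
∠[(j11000)² + 1070(j11000) + 429000] = ∠[-1.2057e+08 + j1.177e+07] = 174.42°
∠L(j11000) = −174.42° = -174.42°

|L| = -49.0 dB, ∠L = -174.4 deg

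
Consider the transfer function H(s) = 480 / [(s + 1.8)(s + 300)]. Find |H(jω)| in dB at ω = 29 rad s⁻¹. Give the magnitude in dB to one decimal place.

-25.2 dB

|j29 + 1.8| = √(29² + 1.8²) = 29.06
|j29 + 300| = √(29² + 300²) = 301.4
|H(j29)| = 480 / (29.06 × 301.4) = 0.054811
20 log₁₀(0.054811) = -25.22 dB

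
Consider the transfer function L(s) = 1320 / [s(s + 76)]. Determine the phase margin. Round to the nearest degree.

77 deg

Gain crossover: |L(jω)| = 1 at ω ≈ 17 rad/s.
∠L(j17) = −90° − arctan(17/76) ≈ -102.57°
PM = 180° + (-102.57°) = 77.43°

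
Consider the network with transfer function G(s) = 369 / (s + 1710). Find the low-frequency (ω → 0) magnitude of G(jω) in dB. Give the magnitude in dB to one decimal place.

G(0) = 369 / 1710 = 0.21579
20 log₁₀(0.21579) = -13.32 dB

-13.3 dB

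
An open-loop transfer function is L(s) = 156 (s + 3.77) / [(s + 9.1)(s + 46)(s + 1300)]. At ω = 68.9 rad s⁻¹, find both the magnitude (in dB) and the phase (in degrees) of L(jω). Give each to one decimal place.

|L| = -56.9 dB, ∠L = -54.9 deg

|j68.9 + 3.77| = √(68.9² + 3.77²) = 69
|j68.9 + 9.1| = √(68.9² + 9.1²) = 69.5
|j68.9 + 46| = √(68.9² + 46²) = 82.84
|j68.9 + 1300| = √(68.9² + 1300²) = 1302
|L(j68.9)| = 156 × 69 / (69.5 × 82.84 × 1302) = 0.0014362
20 log₁₀(0.0014362) = -56.86 dB
∠(j68.9 + 3.77) = arctan(68.9/3.77) = 86.87°
∠(j68.9 + 9.1) = arctan(68.9/9.1) = 82.48°
∠(j68.9 + 46) = arctan(68.9/46) = 56.27°
∠(j68.9 + 1300) = arctan(68.9/1300) = 3.03°
∠L(j68.9) = 86.87° − (82.48° + 56.27° + 3.03°) = -54.91°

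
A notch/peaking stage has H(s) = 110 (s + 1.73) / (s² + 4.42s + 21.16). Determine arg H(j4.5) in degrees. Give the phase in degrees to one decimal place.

∠(j4.5 + 1.73) = arctan(4.5/1.73) = 68.97°
∠[(j4.5)² + 4.42(j4.5) + 21.16] = ∠[0.91 + j19.89] = 87.38°
∠H(j4.5) = 68.97° − 87.38° = -18.41°

-18.4°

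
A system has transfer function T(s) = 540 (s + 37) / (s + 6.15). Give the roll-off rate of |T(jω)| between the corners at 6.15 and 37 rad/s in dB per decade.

In this band the factors already past their corner are: pole at 6.15; net slope = -20 dB/decade.

-20 dB/decade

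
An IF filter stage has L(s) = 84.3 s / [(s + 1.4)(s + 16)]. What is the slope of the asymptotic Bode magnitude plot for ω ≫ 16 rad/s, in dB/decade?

With 1 zero and 2 poles, the high-frequency asymptotic slope is 20 × (1 − 2) = -20 dB/decade.

-20 dB/decade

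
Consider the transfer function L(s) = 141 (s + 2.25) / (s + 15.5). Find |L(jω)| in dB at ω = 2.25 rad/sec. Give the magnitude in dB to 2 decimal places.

29.14 dB

|j2.25 + 2.25| = √(2.25² + 2.25²) = 3.182
|j2.25 + 15.5| = √(2.25² + 15.5²) = 15.66
|L(j2.25)| = 141 × 3.182 / 15.66 = 28.646
20 log₁₀(28.646) = 29.141 dB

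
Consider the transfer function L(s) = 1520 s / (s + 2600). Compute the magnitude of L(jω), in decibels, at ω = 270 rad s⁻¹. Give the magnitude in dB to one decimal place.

43.9 dB

|j270| = 270
|j270 + 2600| = √(270² + 2600²) = 2614
|L(j270)| = 1520 × 270 / 2614 = 157
20 log₁₀(157) = 43.92 dB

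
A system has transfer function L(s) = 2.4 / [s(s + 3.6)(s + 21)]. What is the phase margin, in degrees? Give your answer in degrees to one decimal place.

89.4°

Gain crossover: |L(jω)| = 1 at ω ≈ 0.0317 rad s⁻¹.
∠L(j0.0317) = −90° − arctan(0.0317/3.6) − arctan(0.0317/21) ≈ -90.59°
PM = 180° + (-90.59°) = 89.41°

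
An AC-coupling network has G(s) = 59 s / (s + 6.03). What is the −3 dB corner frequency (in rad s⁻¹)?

For a single-pole high-pass, the −3 dB point is at the pole: ω = 6.03 rad s⁻¹.

6.03 rad s⁻¹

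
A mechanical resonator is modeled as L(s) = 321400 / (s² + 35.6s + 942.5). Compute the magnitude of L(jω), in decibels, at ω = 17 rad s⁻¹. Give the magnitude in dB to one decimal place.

51.1 dB

|(j17)² + 35.6(j17) + 942.5| = |653.5 + j605.2| = 890.7
|L(j17)| = 321400 / 890.7 = 360.84
20 log₁₀(360.84) = 51.15 dB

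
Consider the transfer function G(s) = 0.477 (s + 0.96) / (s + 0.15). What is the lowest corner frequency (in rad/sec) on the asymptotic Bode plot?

Break frequencies occur at each pole and zero magnitude: 0.15 rad/sec, 0.96 rad/sec.
The lowest is 0.15 rad/sec.

0.15 rad/sec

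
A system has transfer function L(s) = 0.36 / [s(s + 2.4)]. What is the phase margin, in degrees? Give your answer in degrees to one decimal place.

86.4°

Gain crossover: |L(jω)| = 1 at ω ≈ 0.15 rad/sec.
∠L(j0.15) = −90° − arctan(0.15/2.4) ≈ -93.57°
PM = 180° + (-93.57°) = 86.43°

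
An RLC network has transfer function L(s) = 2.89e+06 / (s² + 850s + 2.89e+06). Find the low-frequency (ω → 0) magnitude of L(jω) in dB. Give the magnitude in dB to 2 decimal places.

0.00 dB

L(0) = 2.89e+06 / 2.89e+06 = 1
20 log₁₀(1) = 0.000 dB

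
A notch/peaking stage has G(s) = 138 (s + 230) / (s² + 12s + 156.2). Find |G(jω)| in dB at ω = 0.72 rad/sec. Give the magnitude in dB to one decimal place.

|j0.72 + 230| = √(0.72² + 230²) = 230
|(j0.72)² + 12(j0.72) + 156.2| = |155.68 + j8.64| = 155.9
|G(j0.72)| = 138 × 230 / 155.9 = 203.57
20 log₁₀(203.57) = 46.17 dB

46.2 dB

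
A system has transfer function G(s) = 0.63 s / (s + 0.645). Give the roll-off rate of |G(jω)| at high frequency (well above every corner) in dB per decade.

0 dB/decade

With 1 zero and 1 pole, the high-frequency asymptotic slope is 20 × (1 − 1) = 0 dB/decade.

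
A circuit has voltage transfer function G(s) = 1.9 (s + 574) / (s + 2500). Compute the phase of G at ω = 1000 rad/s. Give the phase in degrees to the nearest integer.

38°

∠(j1000 + 574) = arctan(1000/574) = 60.14°
∠(j1000 + 2500) = arctan(1000/2500) = 21.80°
∠G(j1000) = 60.14° − 21.80° = 38.34°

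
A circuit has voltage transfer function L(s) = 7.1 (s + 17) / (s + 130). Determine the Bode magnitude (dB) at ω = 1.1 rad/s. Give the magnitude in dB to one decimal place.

-0.6 dB

|j1.1 + 17| = √(1.1² + 17²) = 17.04
|j1.1 + 130| = √(1.1² + 130²) = 130
|L(j1.1)| = 7.1 × 17.04 / 130 = 0.93037
20 log₁₀(0.93037) = -0.63 dB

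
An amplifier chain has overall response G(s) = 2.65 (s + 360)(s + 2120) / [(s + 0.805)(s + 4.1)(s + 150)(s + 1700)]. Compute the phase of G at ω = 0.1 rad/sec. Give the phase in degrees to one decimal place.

∠(j0.1 + 360) = arctan(0.1/360) = 0.02°
∠(j0.1 + 2120) = arctan(0.1/2120) = 0.00°
∠(j0.1 + 0.805) = arctan(0.1/0.805) = 7.08°
∠(j0.1 + 4.1) = arctan(0.1/4.1) = 1.40°
∠(j0.1 + 150) = arctan(0.1/150) = 0.04°
∠(j0.1 + 1700) = arctan(0.1/1700) = 0.00°
∠G(j0.1) = 0.02° + 0.00° − (7.08° + 1.40° + 0.04° + 0.00°) = -8.50°

-8.5°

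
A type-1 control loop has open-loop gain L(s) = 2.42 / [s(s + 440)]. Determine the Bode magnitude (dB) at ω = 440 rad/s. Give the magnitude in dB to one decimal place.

-101.1 dB

|j440 + 440| = √(440² + 440²) = 622.3
|j440| = 440
|L(j440)| = 2.42 / (622.3 × 440) = 8.8388e-06
20 log₁₀(8.8388e-06) = -101.07 dB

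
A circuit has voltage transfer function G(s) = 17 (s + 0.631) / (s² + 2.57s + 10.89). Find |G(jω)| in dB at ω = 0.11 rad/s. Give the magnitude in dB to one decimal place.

0.0 dB

|j0.11 + 0.631| = √(0.11² + 0.631²) = 0.6405
|(j0.11)² + 2.57(j0.11) + 10.89| = |10.878 + j0.2827| = 10.88
|G(j0.11)| = 17 × 0.6405 / 10.88 = 1.0007
20 log₁₀(1.0007) = 0.01 dB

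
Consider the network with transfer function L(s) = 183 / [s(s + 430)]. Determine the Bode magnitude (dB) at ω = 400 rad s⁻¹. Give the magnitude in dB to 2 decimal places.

-62.17 dB

|j400 + 430| = √(400² + 430²) = 587.3
|j400| = 400
|L(j400)| = 183 / (587.3 × 400) = 0.00077901
20 log₁₀(0.00077901) = -62.169 dB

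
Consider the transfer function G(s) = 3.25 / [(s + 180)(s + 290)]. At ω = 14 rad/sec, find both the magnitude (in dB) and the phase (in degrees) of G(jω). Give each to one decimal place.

|j14 + 180| = √(14² + 180²) = 180.5
|j14 + 290| = √(14² + 290²) = 290.3
|G(j14)| = 3.25 / (180.5 × 290.3) = 6.2001e-05
20 log₁₀(6.2001e-05) = -84.15 dB
∠(j14 + 180) = arctan(14/180) = 4.45°
∠(j14 + 290) = arctan(14/290) = 2.76°
∠G(j14) = − (4.45° + 2.76°) = -7.21°

|G| = -84.2 dB, ∠G = -7.2°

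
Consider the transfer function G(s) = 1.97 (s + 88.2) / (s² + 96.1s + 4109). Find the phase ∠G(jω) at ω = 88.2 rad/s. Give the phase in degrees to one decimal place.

-68.4 deg

∠(j88.2 + 88.2) = arctan(88.2/88.2) = 45.00°
∠[(j88.2)² + 96.1(j88.2) + 4109] = ∠[-3670.2 + j8476] = 113.41°
∠G(j88.2) = 45.00° − 113.41° = -68.41°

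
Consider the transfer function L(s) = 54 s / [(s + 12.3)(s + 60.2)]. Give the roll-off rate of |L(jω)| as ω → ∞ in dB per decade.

With 1 zero and 2 poles, the high-frequency asymptotic slope is 20 × (1 − 2) = -20 dB/decade.

-20 dB/decade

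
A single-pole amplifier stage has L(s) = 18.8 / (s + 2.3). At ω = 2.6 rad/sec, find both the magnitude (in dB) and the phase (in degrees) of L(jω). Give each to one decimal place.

|L| = 14.7 dB, ∠L = -48.5°

|j2.6 + 2.3| = √(2.6² + 2.3²) = 3.471
|L(j2.6)| = 18.8 / 3.471 = 5.4158
20 log₁₀(5.4158) = 14.67 dB
∠(j2.6 + 2.3) = arctan(2.6/2.3) = 48.50°
∠L(j2.6) = −48.50° = -48.50°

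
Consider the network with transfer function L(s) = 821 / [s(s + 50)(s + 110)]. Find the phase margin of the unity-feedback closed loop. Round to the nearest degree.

Gain crossover: |L(jω)| = 1 at ω ≈ 0.149 rad/sec.
∠L(j0.149) = −90° − arctan(0.149/50) − arctan(0.149/110) ≈ -90.25°
PM = 180° + (-90.25°) = 89.75°

90 deg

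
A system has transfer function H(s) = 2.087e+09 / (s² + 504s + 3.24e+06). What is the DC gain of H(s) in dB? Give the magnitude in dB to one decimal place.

56.2 dB

H(0) = 2.087e+09 / 3.24e+06 = 644.14
20 log₁₀(644.14) = 56.18 dB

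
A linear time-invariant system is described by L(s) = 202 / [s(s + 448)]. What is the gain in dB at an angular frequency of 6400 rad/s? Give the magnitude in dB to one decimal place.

|j6400 + 448| = √(6400² + 448²) = 6416
|j6400| = 6400
|L(j6400)| = 202 / (6416 × 6400) = 4.9196e-06
20 log₁₀(4.9196e-06) = -106.16 dB

-106.2 dB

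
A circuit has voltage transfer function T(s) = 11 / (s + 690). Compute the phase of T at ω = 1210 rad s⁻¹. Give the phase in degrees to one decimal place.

∠(j1210 + 690) = arctan(1210/690) = 60.31°
∠T(j1210) = −60.31° = -60.31°

-60.3°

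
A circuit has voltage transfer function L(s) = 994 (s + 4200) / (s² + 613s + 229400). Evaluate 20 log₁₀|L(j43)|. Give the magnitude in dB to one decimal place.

|j43 + 4200| = √(43² + 4200²) = 4200
|(j43)² + 613(j43) + 229400| = |2.2755e+05 + j26359| = 2.291e+05
|L(j43)| = 994 × 4200 / 2.291e+05 = 18.226
20 log₁₀(18.226) = 25.21 dB

25.2 dB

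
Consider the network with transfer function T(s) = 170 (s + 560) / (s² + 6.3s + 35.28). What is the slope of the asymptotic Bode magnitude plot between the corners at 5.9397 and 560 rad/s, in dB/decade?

In this band the factors already past their corner are: complex pole pair at ωₙ ≈ 5.94; net slope = -40 dB/decade.

-40 dB/decade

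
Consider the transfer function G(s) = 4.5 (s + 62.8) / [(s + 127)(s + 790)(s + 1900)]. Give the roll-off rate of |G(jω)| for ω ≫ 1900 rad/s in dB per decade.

-40 dB/decade

With 1 zero and 3 poles, the high-frequency asymptotic slope is 20 × (1 − 3) = -40 dB/decade.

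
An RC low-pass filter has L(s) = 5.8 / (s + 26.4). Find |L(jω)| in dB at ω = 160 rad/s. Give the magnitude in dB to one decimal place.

-28.9 dB

|j160 + 26.4| = √(160² + 26.4²) = 162.2
|L(j160)| = 5.8 / 162.2 = 0.035766
20 log₁₀(0.035766) = -28.93 dB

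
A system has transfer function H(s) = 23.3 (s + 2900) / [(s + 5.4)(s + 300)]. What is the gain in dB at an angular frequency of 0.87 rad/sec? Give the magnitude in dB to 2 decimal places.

|j0.87 + 2900| = √(0.87² + 2900²) = 2900
|j0.87 + 5.4| = √(0.87² + 5.4²) = 5.47
|j0.87 + 300| = √(0.87² + 300²) = 300
|H(j0.87)| = 23.3 × 2900 / (5.47 × 300) = 41.179
20 log₁₀(41.179) = 32.293 dB

32.29 dB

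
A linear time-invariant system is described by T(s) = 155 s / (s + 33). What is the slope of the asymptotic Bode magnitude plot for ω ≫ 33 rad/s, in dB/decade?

0 dB/decade

With 1 zero and 1 pole, the high-frequency asymptotic slope is 20 × (1 − 1) = 0 dB/decade.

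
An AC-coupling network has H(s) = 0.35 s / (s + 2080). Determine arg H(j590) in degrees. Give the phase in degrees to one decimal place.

∠(j590) = 90.00°
∠(j590 + 2080) = arctan(590/2080) = 15.84°
∠H(j590) = 90.00° − 15.84° = 74.16°

74.2°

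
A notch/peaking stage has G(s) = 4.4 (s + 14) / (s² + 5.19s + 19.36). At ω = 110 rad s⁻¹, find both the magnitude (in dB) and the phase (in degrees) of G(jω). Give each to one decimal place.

|G| = -27.9 dB, ∠G = -94.5 deg

|j110 + 14| = √(110² + 14²) = 110.9
|(j110)² + 5.19(j110) + 19.36| = |-12081 + j570.9| = 1.209e+04
|G(j110)| = 4.4 × 110.9 / 1.209e+04 = 0.040342
20 log₁₀(0.040342) = -27.88 dB
∠(j110 + 14) = arctan(110/14) = 82.75°
∠[(j110)² + 5.19(j110) + 19.36] = ∠[-12081 + j570.9] = 177.29°
∠G(j110) = 82.75° − 177.29° = -94.55°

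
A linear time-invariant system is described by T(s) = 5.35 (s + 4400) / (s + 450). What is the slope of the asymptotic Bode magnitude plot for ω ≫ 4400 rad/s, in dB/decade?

0 dB/decade

With 1 zero and 1 pole, the high-frequency asymptotic slope is 20 × (1 − 1) = 0 dB/decade.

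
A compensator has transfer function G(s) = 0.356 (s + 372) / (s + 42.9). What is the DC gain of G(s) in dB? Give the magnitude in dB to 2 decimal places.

9.79 dB

G(0) = 0.356 × 372 / 42.9 = 3.087
20 log₁₀(3.087) = 9.791 dB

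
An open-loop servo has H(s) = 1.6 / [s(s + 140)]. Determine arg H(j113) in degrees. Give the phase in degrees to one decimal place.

-128.9°

∠(j113 + 140) = arctan(113/140) = 38.91°
∠(j113) = 90.00°
∠H(j113) = − (38.91° + 90.00°) = -128.91°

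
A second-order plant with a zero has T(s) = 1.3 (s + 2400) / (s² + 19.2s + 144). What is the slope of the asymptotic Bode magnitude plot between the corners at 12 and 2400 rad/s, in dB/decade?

In this band the factors already past their corner are: complex pole pair at ωₙ ≈ 12; net slope = -40 dB/decade.

-40 dB/decade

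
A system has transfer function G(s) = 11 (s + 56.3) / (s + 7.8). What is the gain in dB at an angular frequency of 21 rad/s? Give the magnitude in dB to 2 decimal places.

29.40 dB

|j21 + 56.3| = √(21² + 56.3²) = 60.09
|j21 + 7.8| = √(21² + 7.8²) = 22.4
|G(j21)| = 11 × 60.09 / 22.4 = 29.506
20 log₁₀(29.506) = 29.398 dB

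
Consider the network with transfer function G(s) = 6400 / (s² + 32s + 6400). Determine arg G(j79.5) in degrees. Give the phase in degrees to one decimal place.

∠[(j79.5)² + 32(j79.5) + 6400] = ∠[79.75 + j2544] = 88.20°
∠G(j79.5) = −88.20° = -88.20°

-88.2 deg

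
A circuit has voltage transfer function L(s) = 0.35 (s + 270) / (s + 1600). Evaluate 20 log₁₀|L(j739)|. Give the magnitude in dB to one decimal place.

|j739 + 270| = √(739² + 270²) = 786.8
|j739 + 1600| = √(739² + 1600²) = 1762
|L(j739)| = 0.35 × 786.8 / 1762 = 0.15625
20 log₁₀(0.15625) = -16.12 dB

-16.1 dB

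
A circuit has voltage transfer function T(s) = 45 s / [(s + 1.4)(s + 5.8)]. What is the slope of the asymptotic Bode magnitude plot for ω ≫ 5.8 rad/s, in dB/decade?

-20 dB/decade

With 1 zero and 2 poles, the high-frequency asymptotic slope is 20 × (1 − 2) = -20 dB/decade.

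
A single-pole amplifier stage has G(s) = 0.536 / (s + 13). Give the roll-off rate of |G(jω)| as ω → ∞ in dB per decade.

With 0 zeros and 1 pole, the high-frequency asymptotic slope is 20 × (0 − 1) = -20 dB/decade.

-20 dB/decade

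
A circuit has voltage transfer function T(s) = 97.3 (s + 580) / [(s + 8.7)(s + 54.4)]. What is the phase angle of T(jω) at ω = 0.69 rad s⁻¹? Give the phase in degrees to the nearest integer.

∠(j0.69 + 580) = arctan(0.69/580) = 0.07°
∠(j0.69 + 8.7) = arctan(0.69/8.7) = 4.53°
∠(j0.69 + 54.4) = arctan(0.69/54.4) = 0.73°
∠T(j0.69) = 0.07° − (4.53° + 0.73°) = -5.19°

-5 deg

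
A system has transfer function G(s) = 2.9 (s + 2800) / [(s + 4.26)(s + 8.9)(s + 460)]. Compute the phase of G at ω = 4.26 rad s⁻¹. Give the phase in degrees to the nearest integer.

-71°

∠(j4.26 + 2800) = arctan(4.26/2800) = 0.09°
∠(j4.26 + 4.26) = arctan(4.26/4.26) = 45.00°
∠(j4.26 + 8.9) = arctan(4.26/8.9) = 25.58°
∠(j4.26 + 460) = arctan(4.26/460) = 0.53°
∠G(j4.26) = 0.09° − (45.00° + 25.58° + 0.53°) = -71.02°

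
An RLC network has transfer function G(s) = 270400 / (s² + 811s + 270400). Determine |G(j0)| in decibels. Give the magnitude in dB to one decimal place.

G(0) = 270400 / 270400 = 1
20 log₁₀(1) = 0.00 dB

0.0 dB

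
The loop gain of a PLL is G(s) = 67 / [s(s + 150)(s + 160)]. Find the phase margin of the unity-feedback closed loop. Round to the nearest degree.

90 deg

Gain crossover: |G(jω)| = 1 at ω ≈ 0.00279 rad/s.
∠G(j0.00279) = −90° − arctan(0.00279/150) − arctan(0.00279/160) ≈ -90.00°
PM = 180° + (-90.00°) = 90.00°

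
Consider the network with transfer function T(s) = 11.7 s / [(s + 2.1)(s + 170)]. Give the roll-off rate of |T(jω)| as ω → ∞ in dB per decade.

With 1 zero and 2 poles, the high-frequency asymptotic slope is 20 × (1 − 2) = -20 dB/decade.

-20 dB/decade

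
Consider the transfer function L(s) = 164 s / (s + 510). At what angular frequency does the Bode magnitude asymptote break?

The single real pole at s = −510 gives a corner at ω = 510 rad/s.

510 rad/s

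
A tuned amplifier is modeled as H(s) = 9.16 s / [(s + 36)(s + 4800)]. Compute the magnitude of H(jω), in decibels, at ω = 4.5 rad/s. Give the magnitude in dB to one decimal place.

|j4.5| = 4.5
|j4.5 + 36| = √(4.5² + 36²) = 36.28
|j4.5 + 4800| = √(4.5² + 4800²) = 4800
|H(j4.5)| = 9.16 × 4.5 / (36.28 × 4800) = 0.0002367
20 log₁₀(0.0002367) = -72.52 dB

-72.5 dB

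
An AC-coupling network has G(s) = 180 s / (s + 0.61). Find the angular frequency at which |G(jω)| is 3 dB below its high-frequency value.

For a single-pole high-pass, the −3 dB point is at the pole: ω = 0.61 rad/s.

0.61 rad/s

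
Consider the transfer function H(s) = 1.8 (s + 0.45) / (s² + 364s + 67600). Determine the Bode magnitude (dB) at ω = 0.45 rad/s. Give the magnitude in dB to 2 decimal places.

-95.42 dB

|j0.45 + 0.45| = √(0.45² + 0.45²) = 0.6364
|(j0.45)² + 364(j0.45) + 67600| = |67600 + j163.8| = 6.76e+04
|H(j0.45)| = 1.8 × 0.6364 / 6.76e+04 = 1.6945e-05
20 log₁₀(1.6945e-05) = -95.419 dB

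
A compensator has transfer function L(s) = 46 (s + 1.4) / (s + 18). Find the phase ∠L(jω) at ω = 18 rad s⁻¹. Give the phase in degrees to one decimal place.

∠(j18 + 1.4) = arctan(18/1.4) = 85.55°
∠(j18 + 18) = arctan(18/18) = 45.00°
∠L(j18) = 85.55° − 45.00° = 40.55°

40.6 deg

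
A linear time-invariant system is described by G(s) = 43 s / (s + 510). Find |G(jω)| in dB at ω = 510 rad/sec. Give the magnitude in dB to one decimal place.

|j510| = 510
|j510 + 510| = √(510² + 510²) = 721.2
|G(j510)| = 43 × 510 / 721.2 = 30.406
20 log₁₀(30.406) = 29.66 dB

29.7 dB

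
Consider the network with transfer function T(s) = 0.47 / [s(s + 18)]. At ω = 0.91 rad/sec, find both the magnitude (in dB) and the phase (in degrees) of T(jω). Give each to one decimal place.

|T| = -30.9 dB, ∠T = -92.9 deg

|j0.91 + 18| = √(0.91² + 18²) = 18.02
|j0.91| = 0.91
|T(j0.91)| = 0.47 / (18.02 × 0.91) = 0.028657
20 log₁₀(0.028657) = -30.86 dB
∠(j0.91 + 18) = arctan(0.91/18) = 2.89°
∠(j0.91) = 90.00°
∠T(j0.91) = − (2.89° + 90.00°) = -92.89°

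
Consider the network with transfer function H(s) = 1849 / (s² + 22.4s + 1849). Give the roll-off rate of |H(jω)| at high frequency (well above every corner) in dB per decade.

-40 dB/decade

With 0 zeros and 2 poles, the high-frequency asymptotic slope is 20 × (0 − 2) = -40 dB/decade.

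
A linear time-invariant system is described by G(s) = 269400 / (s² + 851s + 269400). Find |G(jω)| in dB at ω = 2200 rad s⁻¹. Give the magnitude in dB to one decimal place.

-25.3 dB

|(j2200)² + 851(j2200) + 269400| = |-4.5706e+06 + j1.8722e+06| = 4.939e+06
|G(j2200)| = 269400 / 4.939e+06 = 0.054543
20 log₁₀(0.054543) = -25.27 dB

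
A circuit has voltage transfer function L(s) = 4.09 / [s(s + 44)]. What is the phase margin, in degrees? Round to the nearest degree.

Gain crossover: |L(jω)| = 1 at ω ≈ 0.093 rad/sec.
∠L(j0.093) = −90° − arctan(0.093/44) ≈ -90.12°
PM = 180° + (-90.12°) = 89.88°

90°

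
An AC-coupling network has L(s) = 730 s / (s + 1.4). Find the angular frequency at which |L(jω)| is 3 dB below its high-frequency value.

For a single-pole high-pass, the −3 dB point is at the pole: ω = 1.4 rad s⁻¹.

1.4 rad s⁻¹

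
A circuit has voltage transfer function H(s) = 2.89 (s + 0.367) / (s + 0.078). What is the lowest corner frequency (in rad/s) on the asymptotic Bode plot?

Break frequencies occur at each pole and zero magnitude: 0.078 rad/s, 0.367 rad/s.
The lowest is 0.078 rad/s.

0.078 rad/s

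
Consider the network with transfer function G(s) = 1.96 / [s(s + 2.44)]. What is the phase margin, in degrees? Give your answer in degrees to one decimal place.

72.6°

Gain crossover: |G(jω)| = 1 at ω ≈ 0.766 rad/s.
∠G(j0.766) = −90° − arctan(0.766/2.44) ≈ -107.44°
PM = 180° + (-107.44°) = 72.56°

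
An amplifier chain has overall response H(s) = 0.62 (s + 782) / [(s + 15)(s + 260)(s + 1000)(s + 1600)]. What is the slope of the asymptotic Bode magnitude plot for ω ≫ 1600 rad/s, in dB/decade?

With 1 zero and 4 poles, the high-frequency asymptotic slope is 20 × (1 − 4) = -60 dB/decade.

-60 dB/decade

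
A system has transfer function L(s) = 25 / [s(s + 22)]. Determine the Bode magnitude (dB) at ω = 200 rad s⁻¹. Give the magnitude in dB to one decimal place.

|j200 + 22| = √(200² + 22²) = 201.2
|j200| = 200
|L(j200)| = 25 / (201.2 × 200) = 0.00062125
20 log₁₀(0.00062125) = -64.13 dB

-64.1 dB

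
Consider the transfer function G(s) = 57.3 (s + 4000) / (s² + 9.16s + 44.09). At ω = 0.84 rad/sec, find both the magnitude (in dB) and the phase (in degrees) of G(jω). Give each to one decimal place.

|G| = 74.3 dB, ∠G = -10.0°

|j0.84 + 4000| = √(0.84² + 4000²) = 4000
|(j0.84)² + 9.16(j0.84) + 44.09| = |43.384 + j7.6944| = 44.06
|G(j0.84)| = 57.3 × 4000 / 44.06 = 5201.8
20 log₁₀(5201.8) = 74.32 dB
∠(j0.84 + 4000) = arctan(0.84/4000) = 0.01°
∠[(j0.84)² + 9.16(j0.84) + 44.09] = ∠[43.384 + j7.6944] = 10.06°
∠G(j0.84) = 0.01° − 10.06° = -10.05°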